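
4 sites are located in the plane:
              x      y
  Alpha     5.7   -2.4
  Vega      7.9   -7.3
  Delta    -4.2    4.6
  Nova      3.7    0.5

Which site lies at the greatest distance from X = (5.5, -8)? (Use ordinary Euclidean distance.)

Delta

Since √ is increasing, it suffices to compare squared distances:
d²(X, Alpha) = 0.04 + 31.36 = 31.4
d²(X, Vega) = 5.76 + 0.49 = 6.25
d²(X, Delta) = 94.09 + 158.76 = 252.85
d²(X, Nova) = 3.24 + 72.25 = 75.49
The largest is to Delta.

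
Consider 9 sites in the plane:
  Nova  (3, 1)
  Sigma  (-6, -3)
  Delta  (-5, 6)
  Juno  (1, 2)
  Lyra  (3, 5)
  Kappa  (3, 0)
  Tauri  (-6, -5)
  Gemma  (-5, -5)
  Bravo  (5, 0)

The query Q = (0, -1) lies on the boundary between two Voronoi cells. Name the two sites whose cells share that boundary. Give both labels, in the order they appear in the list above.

Squared distances from Q to each site:
d²(Q, Nova) = (0−3)² + (-1−1)² = 9 + 4 = 13
d²(Q, Sigma) = (0−(-6))² + (-1−(-3))² = 36 + 4 = 40
d²(Q, Delta) = (0−(-5))² + (-1−6)² = 25 + 49 = 74
d²(Q, Juno) = (0−1)² + (-1−2)² = 1 + 9 = 10
d²(Q, Lyra) = (0−3)² + (-1−5)² = 9 + 36 = 45
d²(Q, Kappa) = (0−3)² + (-1−0)² = 9 + 1 = 10
d²(Q, Tauri) = (0−(-6))² + (-1−(-5))² = 36 + 16 = 52
d²(Q, Gemma) = (0−(-5))² + (-1−(-5))² = 25 + 16 = 41
d²(Q, Bravo) = (0−5)² + (-1−0)² = 25 + 1 = 26
Q is equidistant from Juno and Kappa (both at squared distance 10), and every other site is strictly farther — so Q lies on the Juno–Kappa Voronoi edge.

Juno and Kappa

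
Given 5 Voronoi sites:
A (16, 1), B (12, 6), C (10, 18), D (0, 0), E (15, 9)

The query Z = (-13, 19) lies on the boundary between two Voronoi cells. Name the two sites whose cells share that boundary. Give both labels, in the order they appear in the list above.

Squared distances from Z to each site:
|ZA|² = (-13−16)² + (19−1)² = 841 + 324 = 1165
|ZB|² = (-13−12)² + (19−6)² = 625 + 169 = 794
|ZC|² = (-13−10)² + (19−18)² = 529 + 1 = 530
|ZD|² = (-13−0)² + (19−0)² = 169 + 361 = 530
|ZE|² = (-13−15)² + (19−9)² = 784 + 100 = 884
Z is equidistant from C and D (both at squared distance 530), and every other site is strictly farther — so Z lies on the C–D Voronoi edge.

C and D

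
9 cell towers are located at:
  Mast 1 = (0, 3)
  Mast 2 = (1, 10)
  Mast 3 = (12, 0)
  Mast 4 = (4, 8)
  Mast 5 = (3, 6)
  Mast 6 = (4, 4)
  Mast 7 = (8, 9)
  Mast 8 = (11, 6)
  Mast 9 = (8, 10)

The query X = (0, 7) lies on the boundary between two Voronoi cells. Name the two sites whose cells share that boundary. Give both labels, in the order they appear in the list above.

Mast 2 and Mast 5

Squared distances from X to each site:
d²(X, Mast 1) = 0 + 16 = 16
d²(X, Mast 2) = 1 + 9 = 10
d²(X, Mast 3) = 144 + 49 = 193
d²(X, Mast 4) = 16 + 1 = 17
d²(X, Mast 5) = 9 + 1 = 10
d²(X, Mast 6) = 16 + 9 = 25
d²(X, Mast 7) = 64 + 4 = 68
d²(X, Mast 8) = 121 + 1 = 122
d²(X, Mast 9) = 64 + 9 = 73
X is equidistant from Mast 2 and Mast 5 (both at squared distance 10), and every other site is strictly farther — so X lies on the Mast 2–Mast 5 Voronoi edge.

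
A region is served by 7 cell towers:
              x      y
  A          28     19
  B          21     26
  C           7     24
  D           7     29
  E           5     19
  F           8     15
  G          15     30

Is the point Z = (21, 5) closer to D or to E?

E

Compare squared distances:
|ZD|² = (21−7)² + (5−29)² = 196 + 576 = 772
|ZE|² = (21−5)² + (5−19)² = 256 + 196 = 452
772 > 452, so E is closer.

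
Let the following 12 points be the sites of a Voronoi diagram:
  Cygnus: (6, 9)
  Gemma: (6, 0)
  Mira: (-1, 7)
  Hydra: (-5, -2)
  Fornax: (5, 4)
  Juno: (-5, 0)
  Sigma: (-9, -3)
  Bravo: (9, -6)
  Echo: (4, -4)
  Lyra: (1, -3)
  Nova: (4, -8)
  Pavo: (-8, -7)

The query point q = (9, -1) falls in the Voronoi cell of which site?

Compare squared distances (the ordering matches that of the actual distances):
d²(q, Cygnus) = 9 + 100 = 109
d²(q, Gemma) = 9 + 1 = 10
d²(q, Mira) = 100 + 64 = 164
d²(q, Hydra) = 196 + 1 = 197
d²(q, Fornax) = 16 + 25 = 41
d²(q, Juno) = 196 + 1 = 197
d²(q, Sigma) = 324 + 4 = 328
d²(q, Bravo) = 0 + 25 = 25
d²(q, Echo) = 25 + 9 = 34
d²(q, Lyra) = 64 + 4 = 68
d²(q, Nova) = 25 + 49 = 74
d²(q, Pavo) = 289 + 36 = 325
Minimum is at Gemma.

Gemma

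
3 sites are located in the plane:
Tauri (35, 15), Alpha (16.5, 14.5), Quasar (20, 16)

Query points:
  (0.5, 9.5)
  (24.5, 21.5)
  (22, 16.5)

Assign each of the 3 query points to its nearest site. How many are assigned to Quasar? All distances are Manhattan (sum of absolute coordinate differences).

(0.5, 9.5) — d to each: Tauri:40, Alpha:21, Quasar:26 → nearest is Alpha
(24.5, 21.5) — d to each: Tauri:17, Alpha:15, Quasar:10 → nearest is Quasar
(22, 16.5) — d to each: Tauri:14.5, Alpha:7.5, Quasar:2.5 → nearest is Quasar
2 of the 3 points have Quasar as nearest.

2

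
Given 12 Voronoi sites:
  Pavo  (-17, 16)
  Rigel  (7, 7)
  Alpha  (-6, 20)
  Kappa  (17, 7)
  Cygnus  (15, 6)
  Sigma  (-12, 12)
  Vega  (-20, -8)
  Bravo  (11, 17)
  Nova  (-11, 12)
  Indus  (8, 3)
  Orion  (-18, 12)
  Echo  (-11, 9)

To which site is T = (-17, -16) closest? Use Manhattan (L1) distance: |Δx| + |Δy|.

Vega

d(T, Pavo) = |-17−(-17)| + |-16−16| = 0 + 32 = 32
d(T, Rigel) = |-17−7| + |-16−7| = 24 + 23 = 47
d(T, Alpha) = |-17−(-6)| + |-16−20| = 11 + 36 = 47
d(T, Kappa) = |-17−17| + |-16−7| = 34 + 23 = 57
d(T, Cygnus) = |-17−15| + |-16−6| = 32 + 22 = 54
d(T, Sigma) = |-17−(-12)| + |-16−12| = 5 + 28 = 33
d(T, Vega) = |-17−(-20)| + |-16−(-8)| = 3 + 8 = 11
d(T, Bravo) = |-17−11| + |-16−17| = 28 + 33 = 61
d(T, Nova) = |-17−(-11)| + |-16−12| = 6 + 28 = 34
d(T, Indus) = |-17−8| + |-16−3| = 25 + 19 = 44
d(T, Orion) = |-17−(-18)| + |-16−12| = 1 + 28 = 29
d(T, Echo) = |-17−(-11)| + |-16−9| = 6 + 25 = 31
Vega is nearest.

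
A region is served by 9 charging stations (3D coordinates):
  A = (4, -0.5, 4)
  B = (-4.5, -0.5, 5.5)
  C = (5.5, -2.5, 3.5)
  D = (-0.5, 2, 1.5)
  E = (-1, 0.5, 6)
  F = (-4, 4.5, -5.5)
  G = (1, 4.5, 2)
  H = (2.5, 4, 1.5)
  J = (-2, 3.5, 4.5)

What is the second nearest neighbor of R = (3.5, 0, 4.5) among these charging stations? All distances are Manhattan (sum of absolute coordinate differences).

C

d(R,A) = 0.5 + 0.5 + 0.5 = 1.5
d(R,B) = 8 + 0.5 + 1 = 9.5
d(R,C) = 2 + 2.5 + 1 = 5.5
d(R,D) = 4 + 2 + 3 = 9
d(R,E) = 4.5 + 0.5 + 1.5 = 6.5
d(R,F) = 7.5 + 4.5 + 10 = 22
d(R,G) = 2.5 + 4.5 + 2.5 = 9.5
d(R,H) = 1 + 4 + 3 = 8
d(R,J) = 5.5 + 3.5 + 0 = 9
Sorted ascending: A, C, E, … — the second-nearest is C.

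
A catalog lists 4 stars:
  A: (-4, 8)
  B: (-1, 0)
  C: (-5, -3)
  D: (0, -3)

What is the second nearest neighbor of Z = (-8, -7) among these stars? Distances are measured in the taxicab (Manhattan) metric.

d(Z,A) = |-8−(-4)| + |-7−8| = 4 + 15 = 19
d(Z,B) = |-8−(-1)| + |-7−0| = 7 + 7 = 14
d(Z,C) = |-8−(-5)| + |-7−(-3)| = 3 + 4 = 7
d(Z,D) = |-8−0| + |-7−(-3)| = 8 + 4 = 12
Sorted ascending: C, D, B, … — the second-nearest is D.

D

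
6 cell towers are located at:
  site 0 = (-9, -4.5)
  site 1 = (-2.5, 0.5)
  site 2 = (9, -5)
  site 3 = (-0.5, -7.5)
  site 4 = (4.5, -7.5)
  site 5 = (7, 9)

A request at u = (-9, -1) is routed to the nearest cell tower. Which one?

site 0

Compare squared distances (the ordering matches that of the actual distances):
d²(u, site 0) = 0 + 12.25 = 12.25
d²(u, site 1) = 42.25 + 2.25 = 44.5
d²(u, site 2) = 324 + 16 = 340
d²(u, site 3) = 72.25 + 42.25 = 114.5
d²(u, site 4) = 182.25 + 42.25 = 224.5
d²(u, site 5) = 256 + 100 = 356
site 0 is nearest.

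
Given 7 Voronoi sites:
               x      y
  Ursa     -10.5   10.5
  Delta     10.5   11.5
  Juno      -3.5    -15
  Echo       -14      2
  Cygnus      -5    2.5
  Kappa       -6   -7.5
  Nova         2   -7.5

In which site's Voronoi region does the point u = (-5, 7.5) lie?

Squared Euclidean distances:
d²(u, Ursa) = (-5−(-10.5))² + (7.5−10.5)² = 30.25 + 9 = 39.25
d²(u, Delta) = (-5−10.5)² + (7.5−11.5)² = 240.25 + 16 = 256.25
d²(u, Juno) = (-5−(-3.5))² + (7.5−(-15))² = 2.25 + 506.25 = 508.5
d²(u, Echo) = (-5−(-14))² + (7.5−2)² = 81 + 30.25 = 111.25
d²(u, Cygnus) = (-5−(-5))² + (7.5−2.5)² = 0 + 25 = 25
d²(u, Kappa) = (-5−(-6))² + (7.5−(-7.5))² = 1 + 225 = 226
d²(u, Nova) = (-5−2)² + (7.5−(-7.5))² = 49 + 225 = 274
Minimum is at Cygnus.

Cygnus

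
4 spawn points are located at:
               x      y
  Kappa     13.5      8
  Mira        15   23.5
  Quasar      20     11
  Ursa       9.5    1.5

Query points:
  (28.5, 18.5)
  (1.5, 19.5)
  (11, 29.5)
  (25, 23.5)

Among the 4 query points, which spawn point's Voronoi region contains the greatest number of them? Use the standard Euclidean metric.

Mira

(28.5, 18.5) — d² to each: Kappa:335.25, Mira:207.25, Quasar:128.5, Ursa:650 → nearest is Quasar
(1.5, 19.5) — d² to each: Kappa:276.25, Mira:198.25, Quasar:414.5, Ursa:388 → nearest is Mira
(11, 29.5) — d² to each: Kappa:468.5, Mira:52, Quasar:423.25, Ursa:786.25 → nearest is Mira
(25, 23.5) — d² to each: Kappa:372.5, Mira:100, Quasar:181.25, Ursa:724.25 → nearest is Mira
Tally — Mira:3, Quasar:1. Mira captures the most (3).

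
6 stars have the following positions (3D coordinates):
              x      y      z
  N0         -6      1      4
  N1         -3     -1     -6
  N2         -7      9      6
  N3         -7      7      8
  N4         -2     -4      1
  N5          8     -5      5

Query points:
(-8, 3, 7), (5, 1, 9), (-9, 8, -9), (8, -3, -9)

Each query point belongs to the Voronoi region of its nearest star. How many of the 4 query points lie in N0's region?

(-8, 3, 7) — d² to each: N0:17, N1:210, N2:38, N3:18, N4:121, N5:324 → nearest is N0
(5, 1, 9) — d² to each: N0:146, N1:293, N2:217, N3:181, N4:138, N5:61 → nearest is N5
(-9, 8, -9) — d² to each: N0:227, N1:126, N2:230, N3:294, N4:293, N5:654 → nearest is N1
(8, -3, -9) — d² to each: N0:381, N1:134, N2:594, N3:614, N4:201, N5:200 → nearest is N1
1 of the 4 points has N0 as nearest.

1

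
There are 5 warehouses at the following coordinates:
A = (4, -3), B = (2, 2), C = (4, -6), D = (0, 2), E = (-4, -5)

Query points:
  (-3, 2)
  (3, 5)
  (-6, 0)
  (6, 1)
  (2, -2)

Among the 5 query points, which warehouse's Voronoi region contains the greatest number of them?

(-3, 2) — d² to each: A:74, B:25, C:113, D:9, E:50 → nearest is D
(3, 5) — d² to each: A:65, B:10, C:122, D:18, E:149 → nearest is B
(-6, 0) — d² to each: A:109, B:68, C:136, D:40, E:29 → nearest is E
(6, 1) — d² to each: A:20, B:17, C:53, D:37, E:136 → nearest is B
(2, -2) — d² to each: A:5, B:16, C:20, D:20, E:45 → nearest is A
Tally — A:1, B:2, D:1, E:1. B captures the most (2).

B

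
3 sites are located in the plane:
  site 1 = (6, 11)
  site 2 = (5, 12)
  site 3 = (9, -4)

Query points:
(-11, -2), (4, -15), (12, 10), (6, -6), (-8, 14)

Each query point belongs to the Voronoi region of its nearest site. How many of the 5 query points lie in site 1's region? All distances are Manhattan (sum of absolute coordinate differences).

(-11, -2) — d to each: site 1:30, site 2:30, site 3:22 → nearest is site 3
(4, -15) — d to each: site 1:28, site 2:28, site 3:16 → nearest is site 3
(12, 10) — d to each: site 1:7, site 2:9, site 3:17 → nearest is site 1
(6, -6) — d to each: site 1:17, site 2:19, site 3:5 → nearest is site 3
(-8, 14) — d to each: site 1:17, site 2:15, site 3:35 → nearest is site 2
1 of the 5 points has site 1 as nearest.

1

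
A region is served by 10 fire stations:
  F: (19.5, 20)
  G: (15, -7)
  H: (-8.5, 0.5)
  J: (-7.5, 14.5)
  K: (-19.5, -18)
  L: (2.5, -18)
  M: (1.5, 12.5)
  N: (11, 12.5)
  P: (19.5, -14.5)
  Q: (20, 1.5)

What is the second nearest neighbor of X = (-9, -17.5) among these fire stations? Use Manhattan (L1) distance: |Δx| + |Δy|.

L

d(X,F) = 28.5 + 37.5 = 66
d(X,G) = 24 + 10.5 = 34.5
d(X,H) = 0.5 + 18 = 18.5
d(X,J) = 1.5 + 32 = 33.5
d(X,K) = 10.5 + 0.5 = 11
d(X,L) = 11.5 + 0.5 = 12
d(X,M) = 10.5 + 30 = 40.5
d(X,N) = 20 + 30 = 50
d(X,P) = 28.5 + 3 = 31.5
d(X,Q) = 29 + 19 = 48
Sorted ascending: K, L, H, … — the second-nearest is L.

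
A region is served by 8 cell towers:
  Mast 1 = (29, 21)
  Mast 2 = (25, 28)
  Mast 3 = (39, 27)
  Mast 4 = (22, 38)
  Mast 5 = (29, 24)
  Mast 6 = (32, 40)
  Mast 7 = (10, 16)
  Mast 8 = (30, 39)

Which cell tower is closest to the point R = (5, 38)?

Squared Euclidean distances:
d²(R, Mast 1) = 576 + 289 = 865
d²(R, Mast 2) = 400 + 100 = 500
d²(R, Mast 3) = 1156 + 121 = 1277
d²(R, Mast 4) = 289 + 0 = 289
d²(R, Mast 5) = 576 + 196 = 772
d²(R, Mast 6) = 729 + 4 = 733
d²(R, Mast 7) = 25 + 484 = 509
d²(R, Mast 8) = 625 + 1 = 626
Mast 4 is nearest.

Mast 4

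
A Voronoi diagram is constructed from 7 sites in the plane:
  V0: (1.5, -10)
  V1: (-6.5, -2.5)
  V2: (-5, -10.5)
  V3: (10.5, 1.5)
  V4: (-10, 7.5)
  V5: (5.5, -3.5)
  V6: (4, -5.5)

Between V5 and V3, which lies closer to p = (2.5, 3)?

V5

Compare squared distances:
|pV5|² = (2.5−5.5)² + (3−(-3.5))² = 9 + 42.25 = 51.25
|pV3|² = (2.5−10.5)² + (3−1.5)² = 64 + 2.25 = 66.25
51.25 < 66.25, so V5 is closer.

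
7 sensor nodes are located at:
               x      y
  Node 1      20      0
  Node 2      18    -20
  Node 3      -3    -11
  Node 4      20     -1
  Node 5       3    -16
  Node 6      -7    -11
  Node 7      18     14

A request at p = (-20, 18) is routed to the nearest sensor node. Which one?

Node 6

Squared Euclidean distances:
d²(p, Node 1) = (-20−20)² + (18−0)² = 1600 + 324 = 1924
d²(p, Node 2) = (-20−18)² + (18−(-20))² = 1444 + 1444 = 2888
d²(p, Node 3) = (-20−(-3))² + (18−(-11))² = 289 + 841 = 1130
d²(p, Node 4) = (-20−20)² + (18−(-1))² = 1600 + 361 = 1961
d²(p, Node 5) = (-20−3)² + (18−(-16))² = 529 + 1156 = 1685
d²(p, Node 6) = (-20−(-7))² + (18−(-11))² = 169 + 841 = 1010
d²(p, Node 7) = (-20−18)² + (18−14)² = 1444 + 16 = 1460
The smallest is to Node 6, so p lies in the Voronoi region of Node 6.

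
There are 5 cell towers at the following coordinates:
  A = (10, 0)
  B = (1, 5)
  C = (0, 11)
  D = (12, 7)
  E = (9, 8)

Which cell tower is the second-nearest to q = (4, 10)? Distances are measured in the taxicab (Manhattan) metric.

d(q,A) = |4−10| + |10−0| = 6 + 10 = 16
d(q,B) = |4−1| + |10−5| = 3 + 5 = 8
d(q,C) = |4−0| + |10−11| = 4 + 1 = 5
d(q,D) = |4−12| + |10−7| = 8 + 3 = 11
d(q,E) = |4−9| + |10−8| = 5 + 2 = 7
Sorted ascending: C, E, B, … — the second-nearest is E.

E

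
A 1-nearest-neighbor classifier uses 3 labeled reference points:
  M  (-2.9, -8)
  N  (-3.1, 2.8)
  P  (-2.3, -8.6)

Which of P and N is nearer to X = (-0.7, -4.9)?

P

Compare squared distances:
|XP|² = (-0.7−(-2.3))² + (-4.9−(-8.6))² = 2.56 + 13.69 = 16.25
|XN|² = (-0.7−(-3.1))² + (-4.9−2.8)² = 5.76 + 59.29 = 65.05
16.25 < 65.05, so P is closer.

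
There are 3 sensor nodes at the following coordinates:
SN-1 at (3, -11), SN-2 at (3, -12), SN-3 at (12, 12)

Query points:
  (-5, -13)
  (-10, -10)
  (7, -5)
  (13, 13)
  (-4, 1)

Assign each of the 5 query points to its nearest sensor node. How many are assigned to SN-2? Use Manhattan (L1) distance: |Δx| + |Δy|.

1

(-5, -13) — d to each: SN-1:10, SN-2:9, SN-3:42 → nearest is SN-2
(-10, -10) — d to each: SN-1:14, SN-2:15, SN-3:44 → nearest is SN-1
(7, -5) — d to each: SN-1:10, SN-2:11, SN-3:22 → nearest is SN-1
(13, 13) — d to each: SN-1:34, SN-2:35, SN-3:2 → nearest is SN-3
(-4, 1) — d to each: SN-1:19, SN-2:20, SN-3:27 → nearest is SN-1
1 of the 5 points has SN-2 as nearest.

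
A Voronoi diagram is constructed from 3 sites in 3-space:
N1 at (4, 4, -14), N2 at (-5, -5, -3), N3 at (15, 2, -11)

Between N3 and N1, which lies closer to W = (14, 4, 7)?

N3

Compare squared distances:
|WN3|² = (14−15)² + (4−2)² + (7−(-11))² = 1 + 4 + 324 = 329
|WN1|² = (14−4)² + (4−4)² + (7−(-14))² = 100 + 0 + 441 = 541
329 < 541, so N3 is closer.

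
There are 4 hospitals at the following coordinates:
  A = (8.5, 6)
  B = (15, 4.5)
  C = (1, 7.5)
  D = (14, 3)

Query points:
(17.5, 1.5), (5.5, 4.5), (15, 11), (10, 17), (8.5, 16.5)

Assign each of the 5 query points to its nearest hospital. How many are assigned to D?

1

(17.5, 1.5) — d² to each: A:101.25, B:15.25, C:308.25, D:14.5 → nearest is D
(5.5, 4.5) — d² to each: A:11.25, B:90.25, C:29.25, D:74.5 → nearest is A
(15, 11) — d² to each: A:67.25, B:42.25, C:208.25, D:65 → nearest is B
(10, 17) — d² to each: A:123.25, B:181.25, C:171.25, D:212 → nearest is A
(8.5, 16.5) — d² to each: A:110.25, B:186.25, C:137.25, D:212.5 → nearest is A
1 of the 5 points has D as nearest.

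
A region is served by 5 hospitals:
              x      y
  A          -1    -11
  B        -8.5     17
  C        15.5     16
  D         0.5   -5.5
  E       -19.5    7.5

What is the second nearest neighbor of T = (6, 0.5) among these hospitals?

A

Since √ is increasing, it suffices to compare squared distances:
|TA|² = (6−(-1))² + (0.5−(-11))² = 49 + 132.25 = 181.25
|TB|² = (6−(-8.5))² + (0.5−17)² = 210.25 + 272.25 = 482.5
|TC|² = (6−15.5)² + (0.5−16)² = 90.25 + 240.25 = 330.5
|TD|² = (6−0.5)² + (0.5−(-5.5))² = 30.25 + 36 = 66.25
|TE|² = (6−(-19.5))² + (0.5−7.5)² = 650.25 + 49 = 699.25
Sorted ascending: D, A, C, … — the second-nearest is A.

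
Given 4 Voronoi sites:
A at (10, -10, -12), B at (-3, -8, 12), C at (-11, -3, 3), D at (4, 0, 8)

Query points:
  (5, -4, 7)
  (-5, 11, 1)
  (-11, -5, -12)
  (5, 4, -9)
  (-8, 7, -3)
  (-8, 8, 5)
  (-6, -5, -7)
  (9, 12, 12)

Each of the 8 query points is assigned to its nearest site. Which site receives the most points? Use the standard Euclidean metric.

C

(5, -4, 7) — d² to each: A:422, B:105, C:273, D:18 → nearest is D
(-5, 11, 1) — d² to each: A:835, B:486, C:236, D:251 → nearest is C
(-11, -5, -12) — d² to each: A:466, B:649, C:229, D:650 → nearest is C
(5, 4, -9) — d² to each: A:230, B:649, C:449, D:306 → nearest is A
(-8, 7, -3) — d² to each: A:694, B:475, C:145, D:314 → nearest is C
(-8, 8, 5) — d² to each: A:937, B:330, C:134, D:217 → nearest is C
(-6, -5, -7) — d² to each: A:306, B:379, C:129, D:350 → nearest is C
(9, 12, 12) — d² to each: A:1061, B:544, C:706, D:185 → nearest is D
Tally — A:1, C:5, D:2. C captures the most (5).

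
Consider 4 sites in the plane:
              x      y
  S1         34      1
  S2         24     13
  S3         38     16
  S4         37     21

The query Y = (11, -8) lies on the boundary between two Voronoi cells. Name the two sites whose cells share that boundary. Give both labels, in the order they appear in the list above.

Squared distances from Y to each site:
|YS1|² = (11−34)² + (-8−1)² = 529 + 81 = 610
|YS2|² = (11−24)² + (-8−13)² = 169 + 441 = 610
|YS3|² = (11−38)² + (-8−16)² = 729 + 576 = 1305
|YS4|² = (11−37)² + (-8−21)² = 676 + 841 = 1517
Y is equidistant from S1 and S2 (both at squared distance 610), and every other site is strictly farther — so Y lies on the S1–S2 Voronoi edge.

S1 and S2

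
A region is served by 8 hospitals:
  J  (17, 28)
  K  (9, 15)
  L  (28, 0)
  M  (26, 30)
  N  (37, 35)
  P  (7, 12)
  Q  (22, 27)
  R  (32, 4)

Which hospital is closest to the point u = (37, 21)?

N

Since √ is increasing, it suffices to compare squared distances:
|uJ|² = 400 + 49 = 449
|uK|² = 784 + 36 = 820
|uL|² = 81 + 441 = 522
|uM|² = 121 + 81 = 202
|uN|² = 0 + 196 = 196
|uP|² = 900 + 81 = 981
|uQ|² = 225 + 36 = 261
|uR|² = 25 + 289 = 314
Minimum is at N.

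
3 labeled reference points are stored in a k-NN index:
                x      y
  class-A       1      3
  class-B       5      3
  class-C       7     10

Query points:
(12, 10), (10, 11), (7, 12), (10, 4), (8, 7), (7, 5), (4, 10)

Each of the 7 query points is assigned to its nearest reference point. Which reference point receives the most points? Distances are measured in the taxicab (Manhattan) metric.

class-C

(12, 10) — d to each: class-A:18, class-B:14, class-C:5 → nearest is class-C
(10, 11) — d to each: class-A:17, class-B:13, class-C:4 → nearest is class-C
(7, 12) — d to each: class-A:15, class-B:11, class-C:2 → nearest is class-C
(10, 4) — d to each: class-A:10, class-B:6, class-C:9 → nearest is class-B
(8, 7) — d to each: class-A:11, class-B:7, class-C:4 → nearest is class-C
(7, 5) — d to each: class-A:8, class-B:4, class-C:5 → nearest is class-B
(4, 10) — d to each: class-A:10, class-B:8, class-C:3 → nearest is class-C
Tally — class-B:2, class-C:5. class-C captures the most (5).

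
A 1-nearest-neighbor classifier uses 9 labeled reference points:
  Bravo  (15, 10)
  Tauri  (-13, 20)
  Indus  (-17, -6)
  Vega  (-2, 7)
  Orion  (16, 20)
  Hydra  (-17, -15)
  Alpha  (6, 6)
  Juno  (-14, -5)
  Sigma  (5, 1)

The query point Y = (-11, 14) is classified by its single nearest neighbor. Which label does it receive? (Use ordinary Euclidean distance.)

Compare squared distances (the ordering matches that of the actual distances):
d²(Y, Bravo) = (-11−15)² + (14−10)² = 676 + 16 = 692
d²(Y, Tauri) = (-11−(-13))² + (14−20)² = 4 + 36 = 40
d²(Y, Indus) = (-11−(-17))² + (14−(-6))² = 36 + 400 = 436
d²(Y, Vega) = (-11−(-2))² + (14−7)² = 81 + 49 = 130
d²(Y, Orion) = (-11−16)² + (14−20)² = 729 + 36 = 765
d²(Y, Hydra) = (-11−(-17))² + (14−(-15))² = 36 + 841 = 877
d²(Y, Alpha) = (-11−6)² + (14−6)² = 289 + 64 = 353
d²(Y, Juno) = (-11−(-14))² + (14−(-5))² = 9 + 361 = 370
d²(Y, Sigma) = (-11−5)² + (14−1)² = 256 + 169 = 425
Tauri is nearest.

Tauri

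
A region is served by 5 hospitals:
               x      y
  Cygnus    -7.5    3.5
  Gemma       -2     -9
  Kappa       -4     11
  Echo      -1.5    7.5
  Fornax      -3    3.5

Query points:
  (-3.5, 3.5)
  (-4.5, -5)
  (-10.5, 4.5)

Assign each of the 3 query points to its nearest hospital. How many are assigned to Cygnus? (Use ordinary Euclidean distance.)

1

(-3.5, 3.5) — d² to each: Cygnus:16, Gemma:158.5, Kappa:56.5, Echo:20, Fornax:0.25 → nearest is Fornax
(-4.5, -5) — d² to each: Cygnus:81.25, Gemma:22.25, Kappa:256.25, Echo:165.25, Fornax:74.5 → nearest is Gemma
(-10.5, 4.5) — d² to each: Cygnus:10, Gemma:254.5, Kappa:84.5, Echo:90, Fornax:57.25 → nearest is Cygnus
1 of the 3 points has Cygnus as nearest.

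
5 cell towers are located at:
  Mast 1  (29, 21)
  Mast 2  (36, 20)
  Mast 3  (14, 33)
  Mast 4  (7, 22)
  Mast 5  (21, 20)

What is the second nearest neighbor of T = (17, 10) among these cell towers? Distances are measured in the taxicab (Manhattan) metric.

d(T, Mast 1) = |17−29| + |10−21| = 12 + 11 = 23
d(T, Mast 2) = |17−36| + |10−20| = 19 + 10 = 29
d(T, Mast 3) = |17−14| + |10−33| = 3 + 23 = 26
d(T, Mast 4) = |17−7| + |10−22| = 10 + 12 = 22
d(T, Mast 5) = |17−21| + |10−20| = 4 + 10 = 14
Sorted ascending: Mast 5, Mast 4, Mast 1, … — the second-nearest is Mast 4.

Mast 4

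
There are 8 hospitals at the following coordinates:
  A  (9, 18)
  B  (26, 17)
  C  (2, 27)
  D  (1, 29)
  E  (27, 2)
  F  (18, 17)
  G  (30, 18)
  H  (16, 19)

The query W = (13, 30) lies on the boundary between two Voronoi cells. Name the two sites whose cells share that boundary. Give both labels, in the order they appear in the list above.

Squared distances from W to each site:
|WA|² = 16 + 144 = 160
|WB|² = 169 + 169 = 338
|WC|² = 121 + 9 = 130
|WD|² = 144 + 1 = 145
|WE|² = 196 + 784 = 980
|WF|² = 25 + 169 = 194
|WG|² = 289 + 144 = 433
|WH|² = 9 + 121 = 130
W is equidistant from C and H (both at squared distance 130), and every other site is strictly farther — so W lies on the C–H Voronoi edge.

C and H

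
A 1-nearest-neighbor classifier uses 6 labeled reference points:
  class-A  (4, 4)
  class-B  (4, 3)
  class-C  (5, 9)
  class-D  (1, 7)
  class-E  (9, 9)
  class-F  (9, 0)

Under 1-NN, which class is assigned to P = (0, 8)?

Since √ is increasing, it suffices to compare squared distances:
d²(P, class-A) = (0−4)² + (8−4)² = 16 + 16 = 32
d²(P, class-B) = (0−4)² + (8−3)² = 16 + 25 = 41
d²(P, class-C) = (0−5)² + (8−9)² = 25 + 1 = 26
d²(P, class-D) = (0−1)² + (8−7)² = 1 + 1 = 2
d²(P, class-E) = (0−9)² + (8−9)² = 81 + 1 = 82
d²(P, class-F) = (0−9)² + (8−0)² = 81 + 64 = 145
Minimum is at class-D.

class-D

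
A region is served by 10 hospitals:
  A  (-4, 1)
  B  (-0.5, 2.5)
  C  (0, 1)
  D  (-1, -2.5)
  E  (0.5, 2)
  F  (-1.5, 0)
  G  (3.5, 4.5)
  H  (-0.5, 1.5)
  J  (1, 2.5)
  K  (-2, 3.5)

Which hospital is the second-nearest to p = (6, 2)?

Since √ is increasing, it suffices to compare squared distances:
|pA|² = 100 + 1 = 101
|pB|² = 42.25 + 0.25 = 42.5
|pC|² = 36 + 1 = 37
|pD|² = 49 + 20.25 = 69.25
|pE|² = 30.25 + 0 = 30.25
|pF|² = 56.25 + 4 = 60.25
|pG|² = 6.25 + 6.25 = 12.5
|pH|² = 42.25 + 0.25 = 42.5
|pJ|² = 25 + 0.25 = 25.25
|pK|² = 64 + 2.25 = 66.25
Sorted ascending: G, J, E, … — the second-nearest is J.

J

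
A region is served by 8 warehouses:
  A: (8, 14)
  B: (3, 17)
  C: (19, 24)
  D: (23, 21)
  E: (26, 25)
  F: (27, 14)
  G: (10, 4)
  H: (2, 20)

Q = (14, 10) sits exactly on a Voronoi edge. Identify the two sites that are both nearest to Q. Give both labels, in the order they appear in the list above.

Squared distances from Q to each site:
|QA|² = (14−8)² + (10−14)² = 36 + 16 = 52
|QB|² = (14−3)² + (10−17)² = 121 + 49 = 170
|QC|² = (14−19)² + (10−24)² = 25 + 196 = 221
|QD|² = (14−23)² + (10−21)² = 81 + 121 = 202
|QE|² = (14−26)² + (10−25)² = 144 + 225 = 369
|QF|² = (14−27)² + (10−14)² = 169 + 16 = 185
|QG|² = (14−10)² + (10−4)² = 16 + 36 = 52
|QH|² = (14−2)² + (10−20)² = 144 + 100 = 244
Q is equidistant from A and G (both at squared distance 52), and every other site is strictly farther — so Q lies on the A–G Voronoi edge.

A and G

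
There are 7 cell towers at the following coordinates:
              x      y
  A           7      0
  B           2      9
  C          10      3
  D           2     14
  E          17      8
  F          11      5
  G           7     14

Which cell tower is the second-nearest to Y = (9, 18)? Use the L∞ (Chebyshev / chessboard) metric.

d(Y,A) = max(2, 18) = 18
d(Y,B) = max(7, 9) = 9
d(Y,C) = max(1, 15) = 15
d(Y,D) = max(7, 4) = 7
d(Y,E) = max(8, 10) = 10
d(Y,F) = max(2, 13) = 13
d(Y,G) = max(2, 4) = 4
Sorted ascending: G, D, B, … — the second-nearest is D.

D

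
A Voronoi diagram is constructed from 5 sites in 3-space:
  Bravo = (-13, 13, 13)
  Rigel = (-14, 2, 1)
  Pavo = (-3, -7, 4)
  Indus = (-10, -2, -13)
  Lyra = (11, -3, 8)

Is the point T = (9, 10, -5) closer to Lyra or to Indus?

Compare squared distances:
d²(T, Lyra) = (9−11)² + (10−(-3))² + (-5−8)² = 4 + 169 + 169 = 342
d²(T, Indus) = (9−(-10))² + (10−(-2))² + (-5−(-13))² = 361 + 144 + 64 = 569
342 < 569, so Lyra is closer.

Lyra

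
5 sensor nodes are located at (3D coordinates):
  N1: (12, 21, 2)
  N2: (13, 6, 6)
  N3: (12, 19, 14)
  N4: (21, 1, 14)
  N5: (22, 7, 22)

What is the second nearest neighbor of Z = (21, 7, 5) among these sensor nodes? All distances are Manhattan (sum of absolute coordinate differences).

N4

d(Z,N1) = |21−12| + |7−21| + |5−2| = 9 + 14 + 3 = 26
d(Z,N2) = |21−13| + |7−6| + |5−6| = 8 + 1 + 1 = 10
d(Z,N3) = |21−12| + |7−19| + |5−14| = 9 + 12 + 9 = 30
d(Z,N4) = |21−21| + |7−1| + |5−14| = 0 + 6 + 9 = 15
d(Z,N5) = |21−22| + |7−7| + |5−22| = 1 + 0 + 17 = 18
Sorted ascending: N2, N4, N5, … — the second-nearest is N4.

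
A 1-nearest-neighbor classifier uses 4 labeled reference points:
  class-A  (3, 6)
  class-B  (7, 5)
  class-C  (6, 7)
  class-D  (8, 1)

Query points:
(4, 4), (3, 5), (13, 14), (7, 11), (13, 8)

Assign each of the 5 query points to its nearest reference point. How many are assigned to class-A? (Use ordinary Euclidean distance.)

2

(4, 4) — d² to each: class-A:5, class-B:10, class-C:13, class-D:25 → nearest is class-A
(3, 5) — d² to each: class-A:1, class-B:16, class-C:13, class-D:41 → nearest is class-A
(13, 14) — d² to each: class-A:164, class-B:117, class-C:98, class-D:194 → nearest is class-C
(7, 11) — d² to each: class-A:41, class-B:36, class-C:17, class-D:101 → nearest is class-C
(13, 8) — d² to each: class-A:104, class-B:45, class-C:50, class-D:74 → nearest is class-B
2 of the 5 points have class-A as nearest.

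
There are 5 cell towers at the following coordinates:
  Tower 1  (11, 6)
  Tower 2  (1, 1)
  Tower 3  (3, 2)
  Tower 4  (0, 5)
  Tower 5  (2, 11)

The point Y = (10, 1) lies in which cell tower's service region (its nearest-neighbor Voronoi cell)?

Tower 1

Compare squared distances (the ordering matches that of the actual distances):
d²(Y, Tower 1) = 1 + 25 = 26
d²(Y, Tower 2) = 81 + 0 = 81
d²(Y, Tower 3) = 49 + 1 = 50
d²(Y, Tower 4) = 100 + 16 = 116
d²(Y, Tower 5) = 64 + 100 = 164
Tower 1 is nearest.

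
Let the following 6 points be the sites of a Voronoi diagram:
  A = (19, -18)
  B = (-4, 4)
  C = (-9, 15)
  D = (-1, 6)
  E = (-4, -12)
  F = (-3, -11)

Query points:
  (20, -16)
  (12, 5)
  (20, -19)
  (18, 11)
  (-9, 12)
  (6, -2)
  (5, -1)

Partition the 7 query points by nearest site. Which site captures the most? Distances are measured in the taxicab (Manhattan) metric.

(20, -16) — d to each: A:3, B:44, C:60, D:43, E:28, F:28 → nearest is A
(12, 5) — d to each: A:30, B:17, C:31, D:14, E:33, F:31 → nearest is D
(20, -19) — d to each: A:2, B:47, C:63, D:46, E:31, F:31 → nearest is A
(18, 11) — d to each: A:30, B:29, C:31, D:24, E:45, F:43 → nearest is D
(-9, 12) — d to each: A:58, B:13, C:3, D:14, E:29, F:29 → nearest is C
(6, -2) — d to each: A:29, B:16, C:32, D:15, E:20, F:18 → nearest is D
(5, -1) — d to each: A:31, B:14, C:30, D:13, E:20, F:18 → nearest is D
Tally — A:2, C:1, D:4. D captures the most (4).

D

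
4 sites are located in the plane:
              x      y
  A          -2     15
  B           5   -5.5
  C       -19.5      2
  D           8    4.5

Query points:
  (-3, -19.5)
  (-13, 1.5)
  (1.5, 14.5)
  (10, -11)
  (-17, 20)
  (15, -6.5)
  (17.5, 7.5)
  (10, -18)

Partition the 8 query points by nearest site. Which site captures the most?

(-3, -19.5) — d² to each: A:1191.25, B:260, C:734.5, D:697 → nearest is B
(-13, 1.5) — d² to each: A:303.25, B:373, C:42.5, D:450 → nearest is C
(1.5, 14.5) — d² to each: A:12.5, B:412.25, C:597.25, D:142.25 → nearest is A
(10, -11) — d² to each: A:820, B:55.25, C:1039.25, D:244.25 → nearest is B
(-17, 20) — d² to each: A:250, B:1134.25, C:330.25, D:865.25 → nearest is A
(15, -6.5) — d² to each: A:751.25, B:101, C:1262.5, D:170 → nearest is B
(17.5, 7.5) — d² to each: A:436.5, B:325.25, C:1399.25, D:99.25 → nearest is D
(10, -18) — d² to each: A:1233, B:181.25, C:1270.25, D:510.25 → nearest is B
Tally — A:2, B:4, C:1, D:1. B captures the most (4).

B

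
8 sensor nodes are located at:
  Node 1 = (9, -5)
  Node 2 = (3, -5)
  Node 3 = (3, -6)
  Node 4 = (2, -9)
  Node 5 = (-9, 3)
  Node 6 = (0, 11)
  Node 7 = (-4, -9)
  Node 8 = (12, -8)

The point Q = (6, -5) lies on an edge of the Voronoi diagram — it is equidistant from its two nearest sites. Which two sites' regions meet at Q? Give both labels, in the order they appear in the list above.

Node 1 and Node 2

Squared distances from Q to each site:
d²(Q, Node 1) = 9 + 0 = 9
d²(Q, Node 2) = 9 + 0 = 9
d²(Q, Node 3) = 9 + 1 = 10
d²(Q, Node 4) = 16 + 16 = 32
d²(Q, Node 5) = 225 + 64 = 289
d²(Q, Node 6) = 36 + 256 = 292
d²(Q, Node 7) = 100 + 16 = 116
d²(Q, Node 8) = 36 + 9 = 45
Q is equidistant from Node 1 and Node 2 (both at squared distance 9), and every other site is strictly farther — so Q lies on the Node 1–Node 2 Voronoi edge.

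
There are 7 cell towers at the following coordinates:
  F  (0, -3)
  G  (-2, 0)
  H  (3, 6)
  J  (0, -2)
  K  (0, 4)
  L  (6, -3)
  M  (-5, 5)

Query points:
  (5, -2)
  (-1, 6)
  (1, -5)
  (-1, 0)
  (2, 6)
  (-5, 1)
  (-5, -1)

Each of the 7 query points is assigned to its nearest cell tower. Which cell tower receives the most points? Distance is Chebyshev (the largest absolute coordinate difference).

G

(5, -2) — d to each: F:5, G:7, H:8, J:5, K:6, L:1, M:10 → nearest is L
(-1, 6) — d to each: F:9, G:6, H:4, J:8, K:2, L:9, M:4 → nearest is K
(1, -5) — d to each: F:2, G:5, H:11, J:3, K:9, L:5, M:10 → nearest is F
(-1, 0) — d to each: F:3, G:1, H:6, J:2, K:4, L:7, M:5 → nearest is G
(2, 6) — d to each: F:9, G:6, H:1, J:8, K:2, L:9, M:7 → nearest is H
(-5, 1) — d to each: F:5, G:3, H:8, J:5, K:5, L:11, M:4 → nearest is G
(-5, -1) — d to each: F:5, G:3, H:8, J:5, K:5, L:11, M:6 → nearest is G
Tally — F:1, G:3, H:1, K:1, L:1. G captures the most (3).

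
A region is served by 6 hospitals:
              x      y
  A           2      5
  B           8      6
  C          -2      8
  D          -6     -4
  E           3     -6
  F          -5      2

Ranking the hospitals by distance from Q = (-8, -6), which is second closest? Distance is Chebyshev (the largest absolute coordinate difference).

d(Q,A) = max(10, 11) = 11
d(Q,B) = max(16, 12) = 16
d(Q,C) = max(6, 14) = 14
d(Q,D) = max(2, 2) = 2
d(Q,E) = max(11, 0) = 11
d(Q,F) = max(3, 8) = 8
Sorted ascending: D, F, A, … — the second-nearest is F.

F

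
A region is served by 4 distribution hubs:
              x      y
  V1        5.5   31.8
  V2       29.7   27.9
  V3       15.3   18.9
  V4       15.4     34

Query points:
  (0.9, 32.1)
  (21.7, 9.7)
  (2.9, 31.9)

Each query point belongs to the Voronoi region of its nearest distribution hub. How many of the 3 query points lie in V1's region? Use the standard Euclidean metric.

2

(0.9, 32.1) — d² to each: V1:21.25, V2:847.08, V3:381.6, V4:213.86 → nearest is V1
(21.7, 9.7) — d² to each: V1:750.85, V2:395.24, V3:125.6, V4:630.18 → nearest is V3
(2.9, 31.9) — d² to each: V1:6.77, V2:734.24, V3:322.76, V4:160.66 → nearest is V1
2 of the 3 points have V1 as nearest.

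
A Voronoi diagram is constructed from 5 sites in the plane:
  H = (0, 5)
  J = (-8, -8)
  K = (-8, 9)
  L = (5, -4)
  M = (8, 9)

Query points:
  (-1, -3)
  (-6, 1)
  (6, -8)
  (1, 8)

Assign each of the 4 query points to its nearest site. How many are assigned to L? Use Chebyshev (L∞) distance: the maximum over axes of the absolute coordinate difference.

2

(-1, -3) — d to each: H:8, J:7, K:12, L:6, M:12 → nearest is L
(-6, 1) — d to each: H:6, J:9, K:8, L:11, M:14 → nearest is H
(6, -8) — d to each: H:13, J:14, K:17, L:4, M:17 → nearest is L
(1, 8) — d to each: H:3, J:16, K:9, L:12, M:7 → nearest is H
2 of the 4 points have L as nearest.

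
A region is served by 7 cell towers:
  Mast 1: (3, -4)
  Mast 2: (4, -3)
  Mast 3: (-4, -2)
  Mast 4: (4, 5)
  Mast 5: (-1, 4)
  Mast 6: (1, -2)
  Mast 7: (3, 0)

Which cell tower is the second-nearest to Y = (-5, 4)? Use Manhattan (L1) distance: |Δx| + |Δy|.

Mast 3

d(Y, Mast 1) = |-5−3| + |4−(-4)| = 8 + 8 = 16
d(Y, Mast 2) = |-5−4| + |4−(-3)| = 9 + 7 = 16
d(Y, Mast 3) = |-5−(-4)| + |4−(-2)| = 1 + 6 = 7
d(Y, Mast 4) = |-5−4| + |4−5| = 9 + 1 = 10
d(Y, Mast 5) = |-5−(-1)| + |4−4| = 4 + 0 = 4
d(Y, Mast 6) = |-5−1| + |4−(-2)| = 6 + 6 = 12
d(Y, Mast 7) = |-5−3| + |4−0| = 8 + 4 = 12
Sorted ascending: Mast 5, Mast 3, Mast 4, … — the second-nearest is Mast 3.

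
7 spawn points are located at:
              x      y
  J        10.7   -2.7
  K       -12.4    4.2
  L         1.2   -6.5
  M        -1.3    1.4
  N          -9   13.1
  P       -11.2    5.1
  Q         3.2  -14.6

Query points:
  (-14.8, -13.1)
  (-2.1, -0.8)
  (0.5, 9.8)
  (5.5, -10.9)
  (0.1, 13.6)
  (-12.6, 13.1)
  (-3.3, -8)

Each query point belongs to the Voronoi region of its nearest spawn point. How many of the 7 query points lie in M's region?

(-14.8, -13.1) — d² to each: J:758.41, K:305.05, L:299.56, M:392.5, N:720.08, P:344.2, Q:326.25 → nearest is L
(-2.1, -0.8) — d² to each: J:167.45, K:131.09, L:43.38, M:5.48, N:240.82, P:117.62, Q:218.53 → nearest is M
(0.5, 9.8) — d² to each: J:260.29, K:197.77, L:266.18, M:73.8, N:101.14, P:158.98, Q:602.65 → nearest is M
(5.5, -10.9) — d² to each: J:94.28, K:548.42, L:37.85, M:197.53, N:786.25, P:534.89, Q:18.98 → nearest is Q
(0.1, 13.6) — d² to each: J:378.05, K:244.61, L:405.22, M:150.8, N:83.06, P:199.94, Q:804.85 → nearest is N
(-12.6, 13.1) — d² to each: J:792.53, K:79.25, L:574.6, M:264.58, N:12.96, P:65.96, Q:1016.93 → nearest is N
(-3.3, -8) — d² to each: J:224.09, K:231.65, L:22.5, M:92.36, N:477.7, P:234.02, Q:85.81 → nearest is L
2 of the 7 points have M as nearest.

2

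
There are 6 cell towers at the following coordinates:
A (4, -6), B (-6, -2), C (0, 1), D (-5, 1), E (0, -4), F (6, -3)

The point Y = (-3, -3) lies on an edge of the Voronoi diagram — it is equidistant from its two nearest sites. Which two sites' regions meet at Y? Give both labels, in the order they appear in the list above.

B and E

Squared distances from Y to each site:
|YA|² = (-3−4)² + (-3−(-6))² = 49 + 9 = 58
|YB|² = (-3−(-6))² + (-3−(-2))² = 9 + 1 = 10
|YC|² = (-3−0)² + (-3−1)² = 9 + 16 = 25
|YD|² = (-3−(-5))² + (-3−1)² = 4 + 16 = 20
|YE|² = (-3−0)² + (-3−(-4))² = 9 + 1 = 10
|YF|² = (-3−6)² + (-3−(-3))² = 81 + 0 = 81
Y is equidistant from B and E (both at squared distance 10), and every other site is strictly farther — so Y lies on the B–E Voronoi edge.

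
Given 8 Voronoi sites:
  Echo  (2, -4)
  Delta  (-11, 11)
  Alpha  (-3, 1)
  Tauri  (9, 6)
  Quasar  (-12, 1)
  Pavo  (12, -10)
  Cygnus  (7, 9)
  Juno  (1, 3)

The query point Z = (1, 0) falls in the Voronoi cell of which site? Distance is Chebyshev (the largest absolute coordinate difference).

d(Z, Echo) = max(1, 4) = 4
d(Z, Delta) = max(12, 11) = 12
d(Z, Alpha) = max(4, 1) = 4
d(Z, Tauri) = max(8, 6) = 8
d(Z, Quasar) = max(13, 1) = 13
d(Z, Pavo) = max(11, 10) = 11
d(Z, Cygnus) = max(6, 9) = 9
d(Z, Juno) = max(0, 3) = 3
Juno is nearest.

Juno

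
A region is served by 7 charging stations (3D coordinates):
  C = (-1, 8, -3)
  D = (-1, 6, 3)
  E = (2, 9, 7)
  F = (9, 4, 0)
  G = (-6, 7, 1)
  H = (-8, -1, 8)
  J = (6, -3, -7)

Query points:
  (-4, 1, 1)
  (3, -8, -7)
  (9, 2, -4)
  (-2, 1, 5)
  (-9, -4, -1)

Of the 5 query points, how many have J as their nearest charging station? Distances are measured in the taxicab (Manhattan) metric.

(-4, 1, 1) — d to each: C:14, D:10, E:20, F:17, G:8, H:13, J:22 → nearest is G
(3, -8, -7) — d to each: C:24, D:28, E:32, F:25, G:32, H:33, J:8 → nearest is J
(9, 2, -4) — d to each: C:17, D:21, E:25, F:6, G:25, H:32, J:11 → nearest is F
(-2, 1, 5) — d to each: C:16, D:8, E:14, F:19, G:14, H:11, J:24 → nearest is D
(-9, -4, -1) — d to each: C:22, D:22, E:32, F:27, G:16, H:13, J:22 → nearest is H
1 of the 5 points has J as nearest.

1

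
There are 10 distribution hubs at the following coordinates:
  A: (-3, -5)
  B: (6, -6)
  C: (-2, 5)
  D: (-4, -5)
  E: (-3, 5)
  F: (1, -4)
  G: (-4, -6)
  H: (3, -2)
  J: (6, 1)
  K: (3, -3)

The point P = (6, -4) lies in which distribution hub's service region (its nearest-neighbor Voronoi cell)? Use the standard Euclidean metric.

Compare squared distances (the ordering matches that of the actual distances):
|PA|² = (6−(-3))² + (-4−(-5))² = 81 + 1 = 82
|PB|² = (6−6)² + (-4−(-6))² = 0 + 4 = 4
|PC|² = (6−(-2))² + (-4−5)² = 64 + 81 = 145
|PD|² = (6−(-4))² + (-4−(-5))² = 100 + 1 = 101
|PE|² = (6−(-3))² + (-4−5)² = 81 + 81 = 162
|PF|² = (6−1)² + (-4−(-4))² = 25 + 0 = 25
|PG|² = (6−(-4))² + (-4−(-6))² = 100 + 4 = 104
|PH|² = (6−3)² + (-4−(-2))² = 9 + 4 = 13
|PJ|² = (6−6)² + (-4−1)² = 0 + 25 = 25
|PK|² = (6−3)² + (-4−(-3))² = 9 + 1 = 10
Minimum is at B.

B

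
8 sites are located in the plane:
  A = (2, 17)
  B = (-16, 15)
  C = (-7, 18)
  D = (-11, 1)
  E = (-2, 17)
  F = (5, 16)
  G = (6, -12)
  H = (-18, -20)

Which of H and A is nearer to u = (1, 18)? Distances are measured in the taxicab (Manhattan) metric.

A

d(u,H) = |1−(-18)| + |18−(-20)| = 19 + 38 = 57
d(u,A) = |1−2| + |18−17| = 1 + 1 = 2
57 > 2, so A is closer.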